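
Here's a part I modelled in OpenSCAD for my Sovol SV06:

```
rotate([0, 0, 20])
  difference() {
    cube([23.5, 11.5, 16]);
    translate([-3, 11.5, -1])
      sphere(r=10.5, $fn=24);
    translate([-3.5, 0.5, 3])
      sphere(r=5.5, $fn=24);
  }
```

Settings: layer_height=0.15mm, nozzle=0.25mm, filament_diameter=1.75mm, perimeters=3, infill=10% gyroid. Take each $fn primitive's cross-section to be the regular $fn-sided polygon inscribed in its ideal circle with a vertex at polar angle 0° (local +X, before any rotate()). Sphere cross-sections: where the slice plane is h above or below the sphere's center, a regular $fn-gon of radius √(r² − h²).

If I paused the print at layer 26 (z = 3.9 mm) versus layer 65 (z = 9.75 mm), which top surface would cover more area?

Layer 26 (z = 3.9): the cube (footprint 23.5×11.5) is included at this height (area 270.25 mm²); the r=10.5 sphere at (-3, 11.5) slices to a regular 24-gon of circumradius 9.287 (√(r²−h²) with h=4.9 from center) (area = (24/2)·9.287²·sin(360°/24) = 267.85 mm²); the r=5.5 sphere at (-3.5, 0.5) slices to a regular 24-gon of circumradius 5.426 (√(r²−h²) with h=0.9 from center) (area = (24/2)·5.426²·sin(360°/24) = 91.44 mm²); After the difference (first − rest): starting from the 23.5×11.5 cube (270.25 mm²), the r=10.5 sphere at (-3, 11.5) partially overlaps it — only the 39.74 mm² overlap (of its 267.85 mm²) is removed, clipping the outline; the r=5.5 sphere at (-3.5, 0.5) partially overlaps it — only the 5.22 mm² overlap (of its 91.44 mm²) is removed, clipping the outline — area = 225.29 mm²; (whole slice rotated 20° about Z — lengths, areas and connectivity unchanged). So its area = 225.29 mm². Layer 65 (z = 9.75): the 23.5×11.5 cube contributes its full rectangle (area 270.25 mm²); the sphere at (-3, 11.5) is absent (|z−center|=10.750 > r=10.5); the sphere at (-3.5, 0.5) does not reach this height (|z−center|=6.750 > r=5.5); After the difference (first − rest): none of the subtracted shapes is present at this height, so the 23.5×11.5 cube is unchanged — area = 270.25 mm²; (rotated 20° about Z; rotation is an isometry so areas/perimeters/island counts are preserved). So its area = 270.25 mm². Layer 65 is larger (270.25 vs 225.29 mm²).

layer 65 (z = 9.75 mm)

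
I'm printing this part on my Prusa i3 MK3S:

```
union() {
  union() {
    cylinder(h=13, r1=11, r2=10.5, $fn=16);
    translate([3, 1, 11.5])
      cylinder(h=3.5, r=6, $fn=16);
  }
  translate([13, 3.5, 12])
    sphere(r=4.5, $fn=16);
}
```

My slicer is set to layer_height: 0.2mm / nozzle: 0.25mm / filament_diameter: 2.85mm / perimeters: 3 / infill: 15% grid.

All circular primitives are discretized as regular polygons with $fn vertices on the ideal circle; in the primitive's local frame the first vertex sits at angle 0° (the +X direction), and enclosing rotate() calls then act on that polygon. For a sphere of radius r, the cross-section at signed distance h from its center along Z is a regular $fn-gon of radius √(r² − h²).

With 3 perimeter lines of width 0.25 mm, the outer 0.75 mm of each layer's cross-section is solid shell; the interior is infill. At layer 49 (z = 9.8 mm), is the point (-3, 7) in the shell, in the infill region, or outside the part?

infill

At z = 9.8 mm: the cone (r1=11→r2=10.5) has section circumradius 10.623 here — a regular 16-gon; the cylinder at (3, 1) is absent (z outside [11.5, 15]); Taking the union: only the cone is present, so the union is just that shape — 1 connected region; the r=4.5 sphere at (13, 3.5) slices to a regular 16-gon of circumradius 3.926 (√(r²−h²) with h=2.2 from center); Merging all regions: the regions partially overlap (shared area 2.66 mm²), so overlapping operands fuse into one piece — 1 connected region. Overall, the cross-section is a single solid region. The nearest boundary edge runs (-7.51, 7.51)→(-4.07, 9.81); distance from the point to it = 2.93 mm. The point is inside the cross-section and 2.93 mm from the nearest boundary — more than the 0.75 mm shell width (3 × 0.25), so it's in the infill interior.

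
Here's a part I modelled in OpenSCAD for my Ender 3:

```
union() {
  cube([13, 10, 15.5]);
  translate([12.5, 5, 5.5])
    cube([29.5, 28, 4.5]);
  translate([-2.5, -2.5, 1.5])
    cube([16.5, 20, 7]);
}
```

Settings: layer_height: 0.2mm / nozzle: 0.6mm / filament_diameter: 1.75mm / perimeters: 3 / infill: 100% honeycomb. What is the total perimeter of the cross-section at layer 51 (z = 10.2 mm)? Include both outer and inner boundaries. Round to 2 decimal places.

At z = 10.2 mm: the cube is present — its section is the full 13×10 rectangle (perimeter 46.00 mm); the cube at (12.5, 5) is absent (z outside [5.5, 10]); the cube at (-2.5, -2.5) is not intersected at this z (z outside [1.5, 8.5]); Merging all regions: only the 13×10 cube is present, so the union is just that shape — boundary = 46.00 mm. Overall, the cross-section is a single solid region. Total boundary length (outer) = 46.00 mm.

46.00 mm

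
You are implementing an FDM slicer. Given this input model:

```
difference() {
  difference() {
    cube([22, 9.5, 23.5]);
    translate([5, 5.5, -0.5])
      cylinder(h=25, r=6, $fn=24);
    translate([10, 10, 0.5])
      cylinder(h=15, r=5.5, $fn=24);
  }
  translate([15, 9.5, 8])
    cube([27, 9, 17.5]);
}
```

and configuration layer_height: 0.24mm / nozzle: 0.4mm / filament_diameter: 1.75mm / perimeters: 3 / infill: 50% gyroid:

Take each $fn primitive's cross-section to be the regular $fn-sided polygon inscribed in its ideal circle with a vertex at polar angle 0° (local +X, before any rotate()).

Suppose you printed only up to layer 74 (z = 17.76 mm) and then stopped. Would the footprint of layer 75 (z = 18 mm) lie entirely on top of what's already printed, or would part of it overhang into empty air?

Compare the two slices. At z = 17.76: the 22×9.5 cube contributes its full rectangle (area 209.00 mm²); the r=6 cylinder at (5, 5.5) gives a regular 24-gon of circumradius 6 (constant along its height) (area = (24/2)·6.000²·sin(360°/24) = 111.81 mm²); the cylinder at (10, 10) is absent (z outside [0.5, 15.5]); Subtracting the remaining from the first: starting from the 22×9.5 cube (209.00 mm²), the r=6 cylinder at (5, 5.5) partially overlaps it — only the 94.03 mm² overlap (of its 111.81 mm²) is removed, clipping the outline — area = 114.97 mm²; the 27×9 cube at (15, 9.5) contributes its full rectangle (area 243.00 mm²); After the difference (first − rest): starting from that combined region (114.97 mm²), the 27×9 cube at (15, 9.5) misses the remaining region (no effect) — area = 114.97 mm². At z = 18: the cube (footprint 22×9.5) is included at this height (area 209.00 mm²); the cylinder at (5, 5.5): section is a regular 24-gon, circumradius r=6 (area = (24/2)·6.000²·sin(360°/24) = 111.81 mm²); the cylinder at (10, 10) does not reach this height (z outside [0.5, 15.5]); Subtracting the remaining from the first: starting from the 22×9.5 cube (209.00 mm²), the r=6 cylinder at (5, 5.5) partially overlaps it — only the 94.03 mm² overlap (of its 111.81 mm²) is removed, clipping the outline — area = 114.97 mm²; the cube at (15, 9.5) (footprint 27×9) is included at this height (area 243.00 mm²); Subtracting the remaining from the first: starting from the result so far (114.97 mm²), the 27×9 cube at (15, 9.5) misses the remaining region (no effect) — area = 114.97 mm². Checking containment: the cross-section at z = 18 is a subset of the cross-section at z = 17.76.

entirely on top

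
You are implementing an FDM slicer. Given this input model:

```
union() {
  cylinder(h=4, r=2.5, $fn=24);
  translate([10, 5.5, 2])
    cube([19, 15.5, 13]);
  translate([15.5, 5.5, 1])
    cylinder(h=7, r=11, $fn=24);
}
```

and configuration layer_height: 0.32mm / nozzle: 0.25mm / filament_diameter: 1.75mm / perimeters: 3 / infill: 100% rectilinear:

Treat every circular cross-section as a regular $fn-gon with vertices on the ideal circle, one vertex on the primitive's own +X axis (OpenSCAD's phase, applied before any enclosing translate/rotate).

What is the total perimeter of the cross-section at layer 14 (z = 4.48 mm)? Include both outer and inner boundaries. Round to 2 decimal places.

88.92 mm

At z = 4.48 mm: the cylinder is absent (z outside [0, 4]); the 19×15.5 cube at (10, 5.5) contributes its full rectangle (perimeter 69.00 mm); the cylinder at (15.5, 5.5): section is a regular 24-gon, circumradius r=11 (perimeter = 2·24·11.000·sin(180°/24) = 68.92 mm); Merging all regions: the regions partially overlap (shared area 151.47 mm²), so the edge portions inside another operand are dropped and the merged outline is re-measured after clipping — boundary = 88.92 mm. Overall, the cross-section is a single solid region. Total boundary length (outer) = 88.92 mm.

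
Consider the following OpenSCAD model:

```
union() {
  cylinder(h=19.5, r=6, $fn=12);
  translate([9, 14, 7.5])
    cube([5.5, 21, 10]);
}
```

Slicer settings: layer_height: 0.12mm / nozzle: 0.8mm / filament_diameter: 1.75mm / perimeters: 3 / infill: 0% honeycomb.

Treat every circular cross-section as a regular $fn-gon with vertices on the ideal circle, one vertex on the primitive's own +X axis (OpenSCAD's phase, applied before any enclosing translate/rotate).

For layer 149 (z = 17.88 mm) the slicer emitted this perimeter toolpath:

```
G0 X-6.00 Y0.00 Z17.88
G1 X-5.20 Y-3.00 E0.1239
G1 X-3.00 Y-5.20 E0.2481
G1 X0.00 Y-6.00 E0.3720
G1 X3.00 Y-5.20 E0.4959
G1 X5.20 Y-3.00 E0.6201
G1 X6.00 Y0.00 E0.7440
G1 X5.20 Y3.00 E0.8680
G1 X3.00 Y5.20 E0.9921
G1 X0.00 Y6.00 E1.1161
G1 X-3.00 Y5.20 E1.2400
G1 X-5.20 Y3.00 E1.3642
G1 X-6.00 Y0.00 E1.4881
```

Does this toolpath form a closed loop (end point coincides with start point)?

yes

Start point (G0): (-6.00, 0.00). End point (last G1): the path returns to the start — closed.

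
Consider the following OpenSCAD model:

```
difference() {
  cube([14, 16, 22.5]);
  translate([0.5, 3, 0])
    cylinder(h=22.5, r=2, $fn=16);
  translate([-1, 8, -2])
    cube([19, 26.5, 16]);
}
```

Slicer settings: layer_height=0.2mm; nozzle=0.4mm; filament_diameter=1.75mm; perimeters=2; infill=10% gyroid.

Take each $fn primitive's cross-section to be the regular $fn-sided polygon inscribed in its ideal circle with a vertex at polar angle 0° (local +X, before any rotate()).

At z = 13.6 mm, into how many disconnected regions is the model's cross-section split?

At z = 13.6 mm: the cube is present — its section is the full 14×16 rectangle; the r=2 cylinder at (0.5, 3) gives a regular 16-gon of circumradius 2 (constant along its height); the cube at (-1, 8) (footprint 19×26.5) is included at this height; Subtracting the remaining from the first: starting from the 14×16 cube, the r=2 cylinder at (0.5, 3) partially overlaps it — only the 8.07 mm² overlap (of its 12.25 mm²) is removed, clipping the outline; the 19×26.5 cube at (-1, 8) partially overlaps it — only the 112.00 mm² overlap (of its 503.50 mm²) is removed, clipping the outline — 1 connected region. The result has 1 disconnected region.

1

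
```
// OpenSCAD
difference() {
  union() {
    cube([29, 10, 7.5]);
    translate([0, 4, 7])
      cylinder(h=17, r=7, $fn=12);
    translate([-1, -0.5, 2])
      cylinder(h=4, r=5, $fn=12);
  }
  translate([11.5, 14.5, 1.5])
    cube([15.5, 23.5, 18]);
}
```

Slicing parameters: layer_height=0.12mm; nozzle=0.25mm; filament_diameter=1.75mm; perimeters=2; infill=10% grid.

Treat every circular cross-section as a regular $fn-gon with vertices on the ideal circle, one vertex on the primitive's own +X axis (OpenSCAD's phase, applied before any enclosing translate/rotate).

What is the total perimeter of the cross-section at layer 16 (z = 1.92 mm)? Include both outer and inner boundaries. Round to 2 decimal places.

78.00 mm

At z = 1.92 mm: the 29×10 cube contributes its full rectangle (perimeter 78.00 mm); the cylinder at (0, 4) does not reach this height (z outside [7, 24]); the cylinder at (-1, -0.5) is absent (z outside [2, 6]); Taking the union: only the 29×10 cube is present, so the union is just that shape — boundary = 78.00 mm; the cube at (11.5, 14.5) (footprint 15.5×23.5) is included at this height (perimeter 78.00 mm); Subtracting the remaining from the first: starting from the result so far, the 15.5×23.5 cube at (11.5, 14.5) misses the remaining region (no effect) — boundary = 78.00 mm. Overall, the cross-section is a single solid region. Total boundary length (outer) = 78.00 mm.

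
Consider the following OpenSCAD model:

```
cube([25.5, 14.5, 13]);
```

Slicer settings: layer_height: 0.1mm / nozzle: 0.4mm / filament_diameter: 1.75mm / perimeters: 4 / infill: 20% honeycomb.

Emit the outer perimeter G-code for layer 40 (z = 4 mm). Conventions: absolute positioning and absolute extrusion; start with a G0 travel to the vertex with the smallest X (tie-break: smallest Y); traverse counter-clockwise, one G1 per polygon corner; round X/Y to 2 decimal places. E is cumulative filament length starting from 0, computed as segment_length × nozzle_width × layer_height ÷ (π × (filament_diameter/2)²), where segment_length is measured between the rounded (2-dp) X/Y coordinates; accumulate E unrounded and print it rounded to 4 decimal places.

At z = 4 mm: the cube is present — its section is the full 25.5×14.5 rectangle. The outline is a single polygon with 4 vertices. Extrusion per mm of travel: 0.4 × 0.1 / (π × 0.875²) = 0.016630. Accumulating E over each segment gives final E = 1.3304.

G0 X0.00 Y0.00 Z4.00
G1 X25.50 Y0.00 E0.4241
G1 X25.50 Y14.50 E0.6652
G1 X0.00 Y14.50 E1.0893
G1 X0.00 Y0.00 E1.3304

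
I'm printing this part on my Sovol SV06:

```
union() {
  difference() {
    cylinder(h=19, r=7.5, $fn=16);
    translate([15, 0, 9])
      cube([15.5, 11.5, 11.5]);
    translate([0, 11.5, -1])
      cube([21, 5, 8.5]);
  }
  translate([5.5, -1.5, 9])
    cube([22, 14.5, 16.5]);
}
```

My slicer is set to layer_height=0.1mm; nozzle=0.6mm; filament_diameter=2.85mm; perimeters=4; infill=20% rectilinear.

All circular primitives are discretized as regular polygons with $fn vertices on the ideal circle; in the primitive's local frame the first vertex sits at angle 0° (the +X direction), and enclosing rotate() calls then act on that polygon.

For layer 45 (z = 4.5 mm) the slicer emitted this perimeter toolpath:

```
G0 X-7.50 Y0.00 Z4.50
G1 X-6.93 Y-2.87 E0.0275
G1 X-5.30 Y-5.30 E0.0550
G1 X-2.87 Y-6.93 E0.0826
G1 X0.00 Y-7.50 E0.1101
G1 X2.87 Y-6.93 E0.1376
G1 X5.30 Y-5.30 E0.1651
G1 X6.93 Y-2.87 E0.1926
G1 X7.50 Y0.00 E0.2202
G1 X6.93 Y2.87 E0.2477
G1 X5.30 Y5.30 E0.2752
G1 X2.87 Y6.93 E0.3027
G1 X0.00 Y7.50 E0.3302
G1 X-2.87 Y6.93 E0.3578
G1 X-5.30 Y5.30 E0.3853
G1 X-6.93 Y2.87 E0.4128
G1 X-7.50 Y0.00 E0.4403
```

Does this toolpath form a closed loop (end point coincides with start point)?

yes

Start point (G0): (-7.50, 0.00). End point (last G1): the path returns to the start — closed.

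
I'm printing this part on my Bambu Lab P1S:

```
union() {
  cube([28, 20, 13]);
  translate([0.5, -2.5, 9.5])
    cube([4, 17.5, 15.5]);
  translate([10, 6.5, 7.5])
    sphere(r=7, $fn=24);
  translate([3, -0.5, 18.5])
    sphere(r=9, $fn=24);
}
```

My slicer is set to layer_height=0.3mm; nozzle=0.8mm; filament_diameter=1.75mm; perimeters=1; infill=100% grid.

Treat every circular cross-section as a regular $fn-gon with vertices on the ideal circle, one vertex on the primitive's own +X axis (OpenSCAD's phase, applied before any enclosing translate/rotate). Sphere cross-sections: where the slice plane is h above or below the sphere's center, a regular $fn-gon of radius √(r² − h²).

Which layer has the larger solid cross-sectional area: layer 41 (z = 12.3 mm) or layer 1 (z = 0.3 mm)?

Layer 41 (z = 12.3): the cube (footprint 28×20) is included at this height (area 560.00 mm²); the cube at (0.5, -2.5) (footprint 4×17.5) is included at this height (area 70.00 mm²); the sphere at (10, 6.5): section is a regular 24-gon, circumradius = √(r²−h²) = √(7²−4.8²) = 5.095 (area = (24/2)·5.095²·sin(360°/24) = 80.63 mm²); the r=9 sphere at (3, -0.5) slices to a regular 24-gon of circumradius 6.524 (√(r²−h²) with h=6.2 from center) (area = (24/2)·6.524²·sin(360°/24) = 132.18 mm²); Merging all regions: the regions partially overlap — summed areas 842.81 mm² minus the doubly-counted overlap 197.66 mm² gives 645.15 mm² — area = 645.15 mm². So its area = 645.15 mm². Layer 1 (z = 0.3): the 28×20 cube contributes its full rectangle (area 560.00 mm²); the cube at (0.5, -2.5) is not intersected at this z (z outside [9.5, 25]); the sphere at (10, 6.5) is not intersected at this z (|z−center|=7.200 > r=7); the sphere at (3, -0.5) does not reach this height (|z−center|=18.200 > r=9); Taking the union: only the 28×20 cube is present, so the union is just that shape — area = 560.00 mm². So its area = 560.00 mm². Layer 41 is larger (645.15 vs 560.00 mm²).

layer 41 (z = 12.3 mm)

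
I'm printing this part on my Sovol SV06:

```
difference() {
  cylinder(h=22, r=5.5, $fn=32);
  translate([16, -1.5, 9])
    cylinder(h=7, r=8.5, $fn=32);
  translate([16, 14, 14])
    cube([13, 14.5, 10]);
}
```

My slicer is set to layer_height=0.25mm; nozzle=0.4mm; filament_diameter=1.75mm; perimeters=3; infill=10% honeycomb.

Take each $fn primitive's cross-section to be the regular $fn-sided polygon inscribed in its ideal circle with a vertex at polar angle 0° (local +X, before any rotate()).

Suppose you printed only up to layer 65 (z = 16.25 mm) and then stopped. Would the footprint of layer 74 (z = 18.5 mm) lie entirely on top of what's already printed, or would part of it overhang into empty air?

Compare the two slices. At z = 16.25: the cylinder: section is a regular 32-gon, circumradius r=5.5 (area = (32/2)·5.500²·sin(360°/32) = 94.42 mm²); the cylinder at (16, -1.5) does not reach this height (z outside [9, 16]); the cube at (16, 14) (footprint 13×14.5) is included at this height (area 188.50 mm²); After the difference (first − rest): starting from the r=5.5 cylinder (94.42 mm²), the 13×14.5 cube at (16, 14) misses the remaining region (no effect) — area = 94.42 mm². At z = 18.5: the r=5.5 cylinder gives a regular 32-gon of circumradius 5.5 (constant along its height) (area = (32/2)·5.500²·sin(360°/32) = 94.42 mm²); the cylinder at (16, -1.5) does not reach this height (z outside [9, 16]); the cube at (16, 14) (footprint 13×14.5) is included at this height (area 188.50 mm²); Taking the first minus the rest: starting from the r=5.5 cylinder (94.42 mm²), the 13×14.5 cube at (16, 14) misses the remaining region (no effect) — area = 94.42 mm². Checking containment: the cross-section at z = 18.5 is a subset of the cross-section at z = 16.25.

entirely on top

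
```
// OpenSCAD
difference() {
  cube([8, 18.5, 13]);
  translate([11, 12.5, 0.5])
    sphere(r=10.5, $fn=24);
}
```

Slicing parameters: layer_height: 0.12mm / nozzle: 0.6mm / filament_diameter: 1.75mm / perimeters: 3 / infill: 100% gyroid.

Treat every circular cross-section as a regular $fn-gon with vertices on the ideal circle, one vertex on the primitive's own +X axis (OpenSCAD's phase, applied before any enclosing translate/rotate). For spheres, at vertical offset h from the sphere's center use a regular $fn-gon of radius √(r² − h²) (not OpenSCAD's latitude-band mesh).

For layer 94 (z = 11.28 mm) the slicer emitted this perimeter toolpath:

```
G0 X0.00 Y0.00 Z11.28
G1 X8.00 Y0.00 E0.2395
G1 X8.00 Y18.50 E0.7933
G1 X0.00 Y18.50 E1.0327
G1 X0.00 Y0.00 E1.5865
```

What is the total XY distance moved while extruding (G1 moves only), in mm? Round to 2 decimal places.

Sum the Euclidean lengths of each G1 segment: total = 53.00 mm.

53.00 mm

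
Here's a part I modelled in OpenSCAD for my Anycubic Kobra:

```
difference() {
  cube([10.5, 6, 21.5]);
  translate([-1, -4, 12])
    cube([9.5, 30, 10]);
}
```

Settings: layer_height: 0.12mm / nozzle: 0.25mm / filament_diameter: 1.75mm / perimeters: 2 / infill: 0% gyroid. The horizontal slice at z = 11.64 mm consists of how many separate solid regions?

At z = 11.64 mm: the cube (footprint 10.5×6) is included at this height; the cube at (-1, -4) does not reach this height (z outside [12, 22]); After the difference (first − rest): none of the subtracted shapes is present at this height, so the 10.5×6 cube is unchanged — 1 connected region. The result has 1 disconnected region.

1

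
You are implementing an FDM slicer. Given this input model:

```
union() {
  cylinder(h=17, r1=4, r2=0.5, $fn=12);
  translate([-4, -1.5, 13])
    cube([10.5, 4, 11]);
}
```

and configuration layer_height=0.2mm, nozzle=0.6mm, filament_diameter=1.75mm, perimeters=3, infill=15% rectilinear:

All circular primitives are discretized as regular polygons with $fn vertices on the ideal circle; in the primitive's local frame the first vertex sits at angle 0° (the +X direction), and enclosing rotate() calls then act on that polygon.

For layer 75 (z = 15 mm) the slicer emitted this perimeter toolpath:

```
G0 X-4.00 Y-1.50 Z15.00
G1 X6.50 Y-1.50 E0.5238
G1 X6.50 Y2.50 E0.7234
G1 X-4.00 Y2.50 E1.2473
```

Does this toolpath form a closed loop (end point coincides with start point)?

no

Start point (G0): (-4.00, -1.50). End point (last G1): the path does not return to the start — open.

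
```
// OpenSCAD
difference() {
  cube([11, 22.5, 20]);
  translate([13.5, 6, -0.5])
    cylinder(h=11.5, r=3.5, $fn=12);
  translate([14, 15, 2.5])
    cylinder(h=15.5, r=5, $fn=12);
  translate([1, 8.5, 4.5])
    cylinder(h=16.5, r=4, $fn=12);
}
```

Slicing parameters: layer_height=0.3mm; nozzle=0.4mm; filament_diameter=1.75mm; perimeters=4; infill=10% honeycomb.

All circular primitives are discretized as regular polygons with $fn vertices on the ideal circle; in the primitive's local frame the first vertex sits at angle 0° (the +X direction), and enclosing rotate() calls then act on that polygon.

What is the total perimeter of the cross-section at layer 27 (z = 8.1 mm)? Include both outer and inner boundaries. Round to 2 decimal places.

75.87 mm

At z = 8.1 mm: the cube (footprint 11×22.5) is included at this height (perimeter 67.00 mm); the cylinder at (13.5, 6): section is a regular 12-gon, circumradius r=3.5 (perimeter = 2·12·3.500·sin(180°/12) = 21.74 mm); the cylinder at (14, 15): section is a regular 12-gon, circumradius r=5 (perimeter = 2·12·5.000·sin(180°/12) = 31.06 mm); the r=4 cylinder at (1, 8.5) gives a regular 12-gon of circumradius 4 (constant along its height) (perimeter = 2·12·4.000·sin(180°/12) = 24.85 mm); Taking the first minus the rest: starting from the 11×22.5 cube, the r=3.5 cylinder at (13.5, 6) partially overlaps it — only the 2.96 mm² overlap (of its 36.75 mm²) is removed, clipping the outline; the r=5 cylinder at (14, 15) partially overlaps it — only the 10.09 mm² overlap (of its 75.00 mm²) is removed, clipping the outline; the r=4 cylinder at (1, 8.5) partially overlaps it — only the 31.73 mm² overlap (of its 48.00 mm²) is removed, clipping the outline — boundary = 75.87 mm. Overall, the cross-section is a single solid region. Total boundary length (outer) = 75.87 mm.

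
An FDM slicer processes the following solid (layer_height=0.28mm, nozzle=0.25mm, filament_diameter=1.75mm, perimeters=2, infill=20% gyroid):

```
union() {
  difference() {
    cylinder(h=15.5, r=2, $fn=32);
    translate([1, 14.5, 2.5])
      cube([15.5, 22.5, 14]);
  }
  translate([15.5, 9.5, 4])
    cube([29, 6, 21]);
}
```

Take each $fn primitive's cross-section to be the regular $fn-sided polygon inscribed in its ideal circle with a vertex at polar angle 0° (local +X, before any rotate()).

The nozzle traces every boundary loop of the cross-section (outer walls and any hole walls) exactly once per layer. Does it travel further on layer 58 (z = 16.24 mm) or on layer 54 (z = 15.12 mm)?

Layer 58 (z = 16.24): the cylinder is not intersected at this z (z outside [0, 15.5]); the cube at (1, 14.5) is present — its section is the full 15.5×22.5 rectangle (perimeter 76.00 mm); Taking the first minus the rest: the first operand is absent here, so nothing remains; the cube at (15.5, 9.5) (footprint 29×6) is included at this height (perimeter 70.00 mm); Merging all regions: only the 29×6 cube at (15.5, 9.5) is present, so the union is just that shape — boundary = 70.00 mm. So its perimeter = 70.00 mm. Layer 54 (z = 15.12): the r=2 cylinder gives a regular 32-gon of circumradius 2 (constant along its height) (perimeter = 2·32·2.000·sin(180°/32) = 12.55 mm); the cube at (1, 14.5) (footprint 15.5×22.5) is included at this height (perimeter 76.00 mm); Subtracting the remaining from the first: starting from the r=2 cylinder, the 15.5×22.5 cube at (1, 14.5) misses the remaining region (no effect) — boundary = 12.55 mm; the 29×6 cube at (15.5, 9.5) contributes its full rectangle (perimeter 70.00 mm); Taking the union: the 2 present regions are separate (no shared area or edge), so areas and boundary lengths simply add and each stays a separate island — boundary = 82.55 mm. So its perimeter = 82.55 mm. Layer 54 is larger (82.55 vs 70.00 mm).

layer 54 (z = 15.12 mm)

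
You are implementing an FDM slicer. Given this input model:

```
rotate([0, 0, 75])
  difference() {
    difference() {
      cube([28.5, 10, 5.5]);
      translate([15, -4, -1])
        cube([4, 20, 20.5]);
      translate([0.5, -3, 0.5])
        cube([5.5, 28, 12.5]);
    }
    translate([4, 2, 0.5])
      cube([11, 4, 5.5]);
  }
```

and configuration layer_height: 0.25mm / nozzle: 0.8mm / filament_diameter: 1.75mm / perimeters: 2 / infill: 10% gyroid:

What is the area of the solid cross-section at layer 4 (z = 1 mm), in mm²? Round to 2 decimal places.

At z = 1 mm: the 28.5×10 cube contributes its full rectangle (area 285.00 mm²); the 4×20 cube at (15, -4) contributes its full rectangle (area 80.00 mm²); the 5.5×28 cube at (0.5, -3) contributes its full rectangle (area 154.00 mm²); After the difference (first − rest): starting from the 28.5×10 cube (285.00 mm²), the 4×20 cube at (15, -4) partially overlaps it — only the 40.00 mm² overlap (of its 80.00 mm²) is removed, clipping the outline; the 5.5×28 cube at (0.5, -3) partially overlaps it — only the 55.00 mm² overlap (of its 154.00 mm²) is removed, clipping the outline — area = 190.00 mm²; the cube at (4, 2) is present — its section is the full 11×4 rectangle (area 44.00 mm²); Taking the first minus the rest: starting from that combined region (190.00 mm²), the 11×4 cube at (4, 2) partially overlaps it — only the 36.00 mm² overlap (of its 44.00 mm²) is removed, clipping the outline — area = 154.00 mm²; (whole slice rotated 75° about Z — lengths, areas and connectivity unchanged). Overall, the cross-section has 4 separate islands. Net area = 154.00 mm².

154.00 mm²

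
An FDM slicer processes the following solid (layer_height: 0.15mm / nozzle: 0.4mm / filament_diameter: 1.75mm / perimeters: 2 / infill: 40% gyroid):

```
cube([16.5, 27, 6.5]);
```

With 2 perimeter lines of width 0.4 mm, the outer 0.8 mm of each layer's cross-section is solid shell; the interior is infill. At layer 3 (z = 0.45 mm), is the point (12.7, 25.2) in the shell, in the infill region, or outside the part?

At z = 0.45 mm: the cube (footprint 16.5×27) is included at this height. Overall, the cross-section is a single solid region. The nearest boundary edge runs (16.50, 27.00)→(0.00, 27.00); distance from the point to it = 1.80 mm. The point is inside the cross-section and 1.80 mm from the nearest boundary — more than the 0.8 mm shell width (2 × 0.4), so it's in the infill interior.

infill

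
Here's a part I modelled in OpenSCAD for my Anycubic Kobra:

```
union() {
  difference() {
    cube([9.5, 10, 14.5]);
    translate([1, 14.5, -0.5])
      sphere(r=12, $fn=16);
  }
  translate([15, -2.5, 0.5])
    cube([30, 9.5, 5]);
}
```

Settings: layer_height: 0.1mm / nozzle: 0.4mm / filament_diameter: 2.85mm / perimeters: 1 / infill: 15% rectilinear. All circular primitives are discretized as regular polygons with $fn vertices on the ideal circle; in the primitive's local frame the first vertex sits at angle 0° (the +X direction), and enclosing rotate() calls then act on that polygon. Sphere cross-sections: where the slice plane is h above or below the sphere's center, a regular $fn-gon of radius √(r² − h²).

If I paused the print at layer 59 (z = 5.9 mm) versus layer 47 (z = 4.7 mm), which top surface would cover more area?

Layer 59 (z = 5.9): the cube (footprint 9.5×10) is included at this height (area 95.00 mm²); the sphere at (1, 14.5): section is a regular 16-gon, circumradius = √(r²−h²) = √(12²−6.4²) = 10.151 (area = (16/2)·10.151²·sin(360°/16) = 315.45 mm²); Taking the first minus the rest: starting from the 9.5×10 cube (95.00 mm²), the r=12 sphere at (1, 14.5) partially overlaps it — only the 40.68 mm² overlap (of its 315.45 mm²) is removed, clipping the outline — area = 54.32 mm²; the cube at (15, -2.5) does not reach this height (z outside [0.5, 5.5]); Taking the union: only the result so far is present, so the union is just that shape — area = 54.32 mm². So its area = 54.32 mm². Layer 47 (z = 4.7): the 9.5×10 cube contributes its full rectangle (area 95.00 mm²); the sphere at (1, 14.5): section is a regular 16-gon, circumradius = √(r²−h²) = √(12²−5.2²) = 10.815 (area = (16/2)·10.815²·sin(360°/16) = 358.07 mm²); Taking the first minus the rest: starting from the 9.5×10 cube (95.00 mm²), the r=12 sphere at (1, 14.5) partially overlaps it — only the 47.94 mm² overlap (of its 358.07 mm²) is removed, clipping the outline — area = 47.06 mm²; the cube at (15, -2.5) (footprint 30×9.5) is included at this height (area 285.00 mm²); Merging all regions: the 2 present regions are separate (no shared area or edge), so areas and boundary lengths simply add and each stays a separate island — area = 332.06 mm². So its area = 332.06 mm². Layer 47 is larger (332.06 vs 54.32 mm²).

layer 47 (z = 4.7 mm)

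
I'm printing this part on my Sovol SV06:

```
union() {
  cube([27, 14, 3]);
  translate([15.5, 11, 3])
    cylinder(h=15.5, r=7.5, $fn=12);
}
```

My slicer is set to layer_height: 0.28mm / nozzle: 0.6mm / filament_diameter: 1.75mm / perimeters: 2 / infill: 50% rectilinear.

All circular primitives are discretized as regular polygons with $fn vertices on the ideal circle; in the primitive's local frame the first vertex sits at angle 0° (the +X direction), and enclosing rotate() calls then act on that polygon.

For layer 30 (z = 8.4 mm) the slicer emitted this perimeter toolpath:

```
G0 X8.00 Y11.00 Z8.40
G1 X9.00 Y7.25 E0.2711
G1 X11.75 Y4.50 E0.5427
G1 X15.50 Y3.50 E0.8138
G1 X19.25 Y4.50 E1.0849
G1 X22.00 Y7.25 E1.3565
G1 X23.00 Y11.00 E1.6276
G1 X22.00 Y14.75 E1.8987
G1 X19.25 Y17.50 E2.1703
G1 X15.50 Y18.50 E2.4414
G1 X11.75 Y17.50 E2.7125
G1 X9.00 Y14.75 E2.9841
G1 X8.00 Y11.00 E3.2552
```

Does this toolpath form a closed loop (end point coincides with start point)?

Start point (G0): (8.00, 11.00). End point (last G1): the path returns to the start — closed.

yes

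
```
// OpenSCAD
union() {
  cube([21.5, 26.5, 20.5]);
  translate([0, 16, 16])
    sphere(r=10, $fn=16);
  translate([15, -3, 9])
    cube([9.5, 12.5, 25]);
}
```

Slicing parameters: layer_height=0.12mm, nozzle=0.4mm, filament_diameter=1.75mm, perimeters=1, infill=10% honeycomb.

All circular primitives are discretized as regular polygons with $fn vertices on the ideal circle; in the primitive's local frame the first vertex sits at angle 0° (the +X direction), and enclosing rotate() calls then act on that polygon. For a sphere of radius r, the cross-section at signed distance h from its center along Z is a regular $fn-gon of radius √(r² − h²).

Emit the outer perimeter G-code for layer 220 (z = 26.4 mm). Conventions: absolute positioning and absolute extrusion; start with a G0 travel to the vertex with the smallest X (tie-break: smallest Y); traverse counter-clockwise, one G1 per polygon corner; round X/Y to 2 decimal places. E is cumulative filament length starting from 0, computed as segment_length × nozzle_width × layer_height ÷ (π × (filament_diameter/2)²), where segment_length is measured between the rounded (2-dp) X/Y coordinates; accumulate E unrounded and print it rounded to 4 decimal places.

At z = 26.4 mm: the cube is not intersected at this z (z outside [0, 20.5]); the sphere at (0, 16) does not reach this height (|z−center|=10.400 > r=10); the cube at (15, -3) is present — its section is the full 9.5×12.5 rectangle; Combining (union): only the 9.5×12.5 cube at (15, -3) is present, so the union is just that shape — 1 connected region. The outline is a single polygon with 4 vertices. Extrusion per mm of travel: 0.4 × 0.12 / (π × 0.875²) = 0.019956. Accumulating E over each segment gives final E = 0.8781.

G0 X15.00 Y-3.00 Z26.40
G1 X24.50 Y-3.00 E0.1896
G1 X24.50 Y9.50 E0.4390
G1 X15.00 Y9.50 E0.6286
G1 X15.00 Y-3.00 E0.8781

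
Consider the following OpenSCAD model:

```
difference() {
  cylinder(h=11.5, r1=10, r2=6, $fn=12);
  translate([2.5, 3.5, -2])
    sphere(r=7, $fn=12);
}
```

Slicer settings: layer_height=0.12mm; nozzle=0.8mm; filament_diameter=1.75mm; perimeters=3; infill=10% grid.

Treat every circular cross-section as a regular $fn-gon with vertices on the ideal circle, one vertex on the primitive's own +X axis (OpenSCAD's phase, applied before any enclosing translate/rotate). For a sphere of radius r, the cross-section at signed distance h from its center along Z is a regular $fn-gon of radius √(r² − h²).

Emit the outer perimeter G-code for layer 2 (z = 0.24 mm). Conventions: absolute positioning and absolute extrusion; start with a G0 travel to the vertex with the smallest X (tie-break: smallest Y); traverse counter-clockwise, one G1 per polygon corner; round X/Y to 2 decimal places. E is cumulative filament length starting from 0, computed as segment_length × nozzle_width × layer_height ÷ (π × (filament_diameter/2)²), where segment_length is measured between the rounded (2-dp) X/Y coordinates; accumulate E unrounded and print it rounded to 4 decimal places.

At z = 0.24 mm: the cone (r1=10→r2=6) has section circumradius 9.917 here — a regular 12-gon; the sphere at (2.5, 3.5): section is a regular 12-gon, circumradius = √(r²−h²) = √(7²−2.24²) = 6.632; Subtracting the remaining from the first: starting from the cone, the r=7 sphere at (2.5, 3.5) partially overlaps it — only the 123.69 mm² overlap (of its 131.95 mm²) is removed, clipping the outline — 1 connected region. The outline is a single polygon with 20 vertices. Extrusion per mm of travel: 0.8 × 0.12 / (π × 0.875²) = 0.039912. Accumulating E over each segment gives final E = 3.1651.

G0 X-9.92 Y0.00 Z0.24
G1 X-8.59 Y-4.96 E0.2050
G1 X-4.96 Y-8.59 E0.4099
G1 X0.00 Y-9.92 E0.6148
G1 X4.96 Y-8.59 E0.8198
G1 X8.59 Y-4.96 E1.0247
G1 X9.92 Y0.00 E1.2296
G1 X9.06 Y3.21 E1.3623
G1 X8.24 Y0.18 E1.4875
G1 X5.82 Y-2.24 E1.6241
G1 X2.50 Y-3.13 E1.7613
G1 X-0.82 Y-2.24 E1.8985
G1 X-3.24 Y0.18 E2.0351
G1 X-4.13 Y3.50 E2.1723
G1 X-3.24 Y6.82 E2.3095
G1 X-0.82 Y9.24 E2.4461
G1 X0.85 Y9.69 E2.5151
G1 X0.00 Y9.92 E2.5502
G1 X-4.96 Y8.59 E2.7552
G1 X-8.59 Y4.96 E2.9601
G1 X-9.92 Y0.00 E3.1651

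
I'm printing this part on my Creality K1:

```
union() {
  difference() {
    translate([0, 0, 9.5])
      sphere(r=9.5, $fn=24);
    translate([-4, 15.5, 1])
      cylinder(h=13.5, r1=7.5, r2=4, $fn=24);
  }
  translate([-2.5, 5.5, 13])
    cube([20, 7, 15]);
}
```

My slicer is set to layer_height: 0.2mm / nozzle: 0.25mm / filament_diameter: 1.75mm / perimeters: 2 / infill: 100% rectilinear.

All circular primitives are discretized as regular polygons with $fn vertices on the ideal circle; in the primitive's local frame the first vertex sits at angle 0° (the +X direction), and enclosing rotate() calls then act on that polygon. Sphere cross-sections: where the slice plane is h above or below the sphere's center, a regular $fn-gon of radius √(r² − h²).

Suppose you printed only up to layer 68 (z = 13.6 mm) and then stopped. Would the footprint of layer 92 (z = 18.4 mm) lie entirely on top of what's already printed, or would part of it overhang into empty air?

entirely on top

Compare the two slices. At z = 13.6: the sphere: section is a regular 24-gon, circumradius = √(r²−h²) = √(9.5²−4.1²) = 8.570 (area = (24/2)·8.570²·sin(360°/24) = 228.09 mm²); the cone at (-4, 15.5) (r1=7.5→r2=4) has section circumradius 4.233 here — a regular 24-gon (area = (24/2)·4.233²·sin(360°/24) = 55.66 mm²); Subtracting the remaining from the first: starting from the r=9.5 sphere (228.09 mm²), the cone at (-4, 15.5) misses the remaining region (no effect) — area = 228.09 mm²; the 20×7 cube at (-2.5, 5.5) contributes its full rectangle (area 140.00 mm²); Merging all regions: the regions partially overlap — summed areas 368.09 mm² minus the doubly-counted overlap 20.91 mm² gives 347.18 mm² — area = 347.18 mm². At z = 18.4: the r=9.5 sphere slices to a regular 24-gon of circumradius 3.323 (√(r²−h²) with h=8.9 from center) (area = (24/2)·3.323²·sin(360°/24) = 34.29 mm²); the cone at (-4, 15.5) is absent (z outside [1, 14.5]); After the difference (first − rest): none of the subtracted shapes is present at this height, so the r=9.5 sphere is unchanged — area = 34.29 mm²; the 20×7 cube at (-2.5, 5.5) contributes its full rectangle (area 140.00 mm²); Taking the union: the 2 present regions are separate (no shared area or edge), so areas and boundary lengths simply add and each stays a separate island — area = 174.29 mm². Checking containment: the cross-section at z = 18.4 is a subset of the cross-section at z = 13.6.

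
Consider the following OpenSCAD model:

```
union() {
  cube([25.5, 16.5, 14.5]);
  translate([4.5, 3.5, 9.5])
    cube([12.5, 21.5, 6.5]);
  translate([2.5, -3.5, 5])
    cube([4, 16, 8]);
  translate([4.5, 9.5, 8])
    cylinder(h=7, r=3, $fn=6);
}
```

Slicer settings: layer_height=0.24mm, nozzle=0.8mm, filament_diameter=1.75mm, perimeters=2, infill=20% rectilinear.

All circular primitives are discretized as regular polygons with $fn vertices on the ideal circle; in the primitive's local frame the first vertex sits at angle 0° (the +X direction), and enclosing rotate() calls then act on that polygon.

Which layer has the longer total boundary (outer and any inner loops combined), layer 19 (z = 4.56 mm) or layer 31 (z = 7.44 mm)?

layer 31 (z = 7.44 mm)

Layer 19 (z = 4.56): the cube is present — its section is the full 25.5×16.5 rectangle (perimeter 84.00 mm); the cube at (4.5, 3.5) is absent (z outside [9.5, 16]); the cube at (2.5, -3.5) is not intersected at this z (z outside [5, 13]); the cylinder at (4.5, 9.5) is not intersected at this z (z outside [8, 15]); Taking the union: only the 25.5×16.5 cube is present, so the union is just that shape — boundary = 84.00 mm. So its perimeter = 84.00 mm. Layer 31 (z = 7.44): the cube is present — its section is the full 25.5×16.5 rectangle (perimeter 84.00 mm); the cube at (4.5, 3.5) is absent (z outside [9.5, 16]); the cube at (2.5, -3.5) (footprint 4×16) is included at this height (perimeter 40.00 mm); the cylinder at (4.5, 9.5) is not intersected at this z (z outside [8, 15]); Merging all regions: the regions partially overlap (shared area 50.00 mm²), so the edge portions inside another operand are dropped and the merged outline is re-measured after clipping — boundary = 91.00 mm. So its perimeter = 91.00 mm. Layer 31 is larger (91.00 vs 84.00 mm).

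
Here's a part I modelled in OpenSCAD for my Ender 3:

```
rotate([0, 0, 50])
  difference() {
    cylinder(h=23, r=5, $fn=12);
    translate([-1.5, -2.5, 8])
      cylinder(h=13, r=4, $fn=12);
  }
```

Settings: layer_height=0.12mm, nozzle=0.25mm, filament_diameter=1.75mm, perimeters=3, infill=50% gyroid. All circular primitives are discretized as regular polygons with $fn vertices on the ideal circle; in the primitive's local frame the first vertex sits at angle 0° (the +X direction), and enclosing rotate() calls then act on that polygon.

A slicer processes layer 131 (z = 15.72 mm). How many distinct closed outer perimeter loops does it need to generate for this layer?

At z = 15.72 mm: the cylinder: section is a regular 12-gon, circumradius r=5; the cylinder at (-1.5, -2.5): section is a regular 12-gon, circumradius r=4; After the difference (first − rest): starting from the r=5 cylinder, the r=4 cylinder at (-1.5, -2.5) partially overlaps it — only the 34.74 mm² overlap (of its 48.00 mm²) is removed, clipping the outline — 1 connected region; (whole slice rotated 50° about Z — lengths, areas and connectivity unchanged). The result has 1 disconnected region.

1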